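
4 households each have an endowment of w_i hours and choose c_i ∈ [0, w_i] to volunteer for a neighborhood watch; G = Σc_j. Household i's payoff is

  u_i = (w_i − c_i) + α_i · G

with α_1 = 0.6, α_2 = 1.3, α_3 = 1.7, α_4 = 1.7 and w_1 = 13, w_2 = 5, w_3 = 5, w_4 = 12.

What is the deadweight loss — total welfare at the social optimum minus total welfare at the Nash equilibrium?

∂u_i/∂c_i = α_i − 1, so household i contributes w_i if α_i > 1, else 0.
α_i > 1 for i ∈ {2, 3, 4}; NE contributions (0, 5, 5, 12), G = 22.
W^NE = Σw_i − G^NE + (Σα_i)·G^NE = 35 + 4.3·22 = 129.6.
Planner: ∂(Σu_j)/∂c_i = Σα_j − 1 = 4.3 > 0, so everyone contributes w_i; G^SO = 35, W^SO = 35 + 4.3·35 = 185.5.
Deadweight loss = 55.9.

55.9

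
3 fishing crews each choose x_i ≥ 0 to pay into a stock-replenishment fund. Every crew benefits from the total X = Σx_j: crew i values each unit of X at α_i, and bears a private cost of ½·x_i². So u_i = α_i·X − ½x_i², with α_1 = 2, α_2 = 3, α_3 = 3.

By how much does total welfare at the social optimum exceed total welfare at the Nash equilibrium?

43

Crew i's FOC: ∂u_i/∂x_i = α_i − x_i = 0, so x_i* = α_i.
NE contributions = (2, 3, 3); X = 8.
W^NE = (Σα)·X − ½Σα_i² = 8² − ½·22 = 53.
Planner sets x_i = Σα_j = 8 for every i, so X^SO = 3·8 = 24.
W^SO = (Σα)·X^SO − ½·3·(Σα)² = (3/2)·8² = 96.
Deadweight loss = W^SO − W^NE = 43.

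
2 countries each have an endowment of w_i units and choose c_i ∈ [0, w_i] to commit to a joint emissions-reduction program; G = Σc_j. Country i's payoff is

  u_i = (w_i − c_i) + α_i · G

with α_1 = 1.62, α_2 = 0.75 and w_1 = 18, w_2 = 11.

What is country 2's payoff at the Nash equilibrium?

∂u_i/∂c_i = α_i − 1, so country i contributes w_i if α_i > 1, else 0.
α_i > 1 for i ∈ {1}; NE contributions (18, 0), G = 18.
u_2 = (11 − 0) + 0.75·18 = 24.5.

24.5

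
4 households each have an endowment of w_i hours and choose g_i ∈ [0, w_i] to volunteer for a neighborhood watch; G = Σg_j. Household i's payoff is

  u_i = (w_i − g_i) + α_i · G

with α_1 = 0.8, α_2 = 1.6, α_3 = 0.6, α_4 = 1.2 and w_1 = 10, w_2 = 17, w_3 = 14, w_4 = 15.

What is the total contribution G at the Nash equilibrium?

32

∂u_i/∂g_i = α_i − 1, so household i contributes w_i if α_i > 1, else 0.
α_i > 1 for i ∈ {2, 4}; NE contributions (0, 17, 0, 15), G = 32.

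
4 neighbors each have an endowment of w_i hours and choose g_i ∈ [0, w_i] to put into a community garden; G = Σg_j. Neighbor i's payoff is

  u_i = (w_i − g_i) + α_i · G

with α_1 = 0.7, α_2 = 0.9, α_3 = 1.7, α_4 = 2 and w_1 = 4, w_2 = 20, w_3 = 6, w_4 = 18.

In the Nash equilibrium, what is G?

24

∂u_i/∂g_i = α_i − 1, so neighbor i contributes w_i if α_i > 1, else 0.
α_i > 1 for i ∈ {3, 4}; NE contributions (0, 0, 6, 18), G = 24.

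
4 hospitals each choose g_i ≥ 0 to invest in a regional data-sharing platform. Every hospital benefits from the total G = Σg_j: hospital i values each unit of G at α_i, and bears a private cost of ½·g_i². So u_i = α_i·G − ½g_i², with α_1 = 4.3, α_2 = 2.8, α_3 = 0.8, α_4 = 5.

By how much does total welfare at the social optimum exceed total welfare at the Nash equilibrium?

192.395

Hospital i's FOC: ∂u_i/∂g_i = α_i − g_i = 0, so g_i* = α_i.
NE contributions = (4.3, 2.8, 0.8, 5); G = 12.9.
W^NE = (Σα)·G − ½Σα_i² = 12.9² − ½·51.97 = 140.425.
Planner sets g_i = Σα_j = 12.9 for every i, so G^SO = 4·12.9 = 51.6.
W^SO = (Σα)·G^SO − ½·4·(Σα)² = (4/2)·12.9² = 332.82.
Deadweight loss = W^SO − W^NE = 192.395.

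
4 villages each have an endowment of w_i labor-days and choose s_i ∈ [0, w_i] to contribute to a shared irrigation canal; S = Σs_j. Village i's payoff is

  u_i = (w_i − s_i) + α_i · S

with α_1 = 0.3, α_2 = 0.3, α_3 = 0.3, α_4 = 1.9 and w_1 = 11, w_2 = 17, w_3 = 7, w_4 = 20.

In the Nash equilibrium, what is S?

∂u_i/∂s_i = α_i − 1, so village i contributes w_i if α_i > 1, else 0.
α_i > 1 for i ∈ {4}; NE contributions (0, 0, 0, 20), S = 20.

20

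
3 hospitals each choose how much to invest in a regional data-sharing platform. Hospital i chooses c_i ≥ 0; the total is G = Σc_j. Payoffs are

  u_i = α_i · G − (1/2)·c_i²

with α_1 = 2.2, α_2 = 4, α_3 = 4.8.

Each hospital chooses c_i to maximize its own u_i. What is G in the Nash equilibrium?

Hospital i's FOC: ∂u_i/∂c_i = α_i − c_i = 0, so c_i* = α_i.
NE contributions = (2.2, 4, 4.8); G = 11.

11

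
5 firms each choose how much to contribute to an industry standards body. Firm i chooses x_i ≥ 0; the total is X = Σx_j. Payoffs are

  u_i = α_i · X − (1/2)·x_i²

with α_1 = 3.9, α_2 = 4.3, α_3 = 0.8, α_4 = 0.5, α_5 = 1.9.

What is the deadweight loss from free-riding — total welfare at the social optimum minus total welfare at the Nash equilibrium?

214.04

Firm i's FOC: ∂u_i/∂x_i = α_i − x_i = 0, so x_i* = α_i.
NE contributions = (3.9, 4.3, 0.8, 0.5, 1.9); X = 11.4.
W^NE = (Σα)·X − ½Σα_i² = 11.4² − ½·38.2 = 110.86.
Planner sets x_i = Σα_j = 11.4 for every i, so X^SO = 5·11.4 = 57.
W^SO = (Σα)·X^SO − ½·5·(Σα)² = (5/2)·11.4² = 324.9.
Deadweight loss = W^SO − W^NE = 214.04.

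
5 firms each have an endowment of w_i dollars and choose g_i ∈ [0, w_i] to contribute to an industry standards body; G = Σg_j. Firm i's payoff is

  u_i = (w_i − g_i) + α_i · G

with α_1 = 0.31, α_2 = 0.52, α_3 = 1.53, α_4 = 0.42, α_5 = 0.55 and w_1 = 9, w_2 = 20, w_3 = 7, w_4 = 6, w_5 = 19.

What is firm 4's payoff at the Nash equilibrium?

∂u_i/∂g_i = α_i − 1, so firm i contributes w_i if α_i > 1, else 0.
α_i > 1 for i ∈ {3}; NE contributions (0, 0, 7, 0, 0), G = 7.
u_4 = (6 − 0) + 0.42·7 = 8.94.

8.94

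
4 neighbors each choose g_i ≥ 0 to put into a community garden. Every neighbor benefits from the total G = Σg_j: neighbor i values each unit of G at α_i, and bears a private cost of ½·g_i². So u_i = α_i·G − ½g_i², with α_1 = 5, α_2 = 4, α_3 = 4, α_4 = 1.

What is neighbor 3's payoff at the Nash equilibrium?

Neighbor i's FOC: ∂u_i/∂g_i = α_i − g_i = 0, so g_i* = α_i.
NE contributions = (5, 4, 4, 1); G = 14.
u_3 = α_3·G − ½·(g_3)² = 4·14 − ½·4² = 48.

48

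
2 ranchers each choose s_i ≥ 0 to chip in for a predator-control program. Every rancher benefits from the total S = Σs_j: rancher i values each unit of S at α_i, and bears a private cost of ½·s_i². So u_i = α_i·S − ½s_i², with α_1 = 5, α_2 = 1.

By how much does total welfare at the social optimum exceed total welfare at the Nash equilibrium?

13

Rancher i's FOC: ∂u_i/∂s_i = α_i − s_i = 0, so s_i* = α_i.
NE contributions = (5, 1); S = 6.
W^NE = (Σα)·S − ½Σα_i² = 6² − ½·26 = 23.
Planner sets s_i = Σα_j = 6 for every i, so S^SO = 2·6 = 12.
W^SO = (Σα)·S^SO − ½·2·(Σα)² = (2/2)·6² = 36.
Deadweight loss = W^SO − W^NE = 13.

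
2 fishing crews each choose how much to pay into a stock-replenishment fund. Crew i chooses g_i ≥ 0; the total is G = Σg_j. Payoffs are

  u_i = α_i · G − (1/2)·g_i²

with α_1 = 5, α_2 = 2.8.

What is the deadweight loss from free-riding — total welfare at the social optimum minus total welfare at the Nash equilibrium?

16.42

Crew i's FOC: ∂u_i/∂g_i = α_i − g_i = 0, so g_i* = α_i.
NE contributions = (5, 2.8); G = 7.8.
W^NE = (Σα)·G − ½Σα_i² = 7.8² − ½·32.84 = 44.42.
Planner sets g_i = Σα_j = 7.8 for every i, so G^SO = 2·7.8 = 15.6.
W^SO = (Σα)·G^SO − ½·2·(Σα)² = (2/2)·7.8² = 60.84.
Deadweight loss = W^SO − W^NE = 16.42.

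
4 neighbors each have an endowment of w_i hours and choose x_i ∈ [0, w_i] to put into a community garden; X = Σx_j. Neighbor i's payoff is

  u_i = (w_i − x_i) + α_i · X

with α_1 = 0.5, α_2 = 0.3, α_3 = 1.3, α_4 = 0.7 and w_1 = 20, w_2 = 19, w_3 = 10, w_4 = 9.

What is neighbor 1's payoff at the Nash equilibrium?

∂u_i/∂x_i = α_i − 1, so neighbor i contributes w_i if α_i > 1, else 0.
α_i > 1 for i ∈ {3}; NE contributions (0, 0, 10, 0), X = 10.
u_1 = (20 − 0) + 0.5·10 = 25.

25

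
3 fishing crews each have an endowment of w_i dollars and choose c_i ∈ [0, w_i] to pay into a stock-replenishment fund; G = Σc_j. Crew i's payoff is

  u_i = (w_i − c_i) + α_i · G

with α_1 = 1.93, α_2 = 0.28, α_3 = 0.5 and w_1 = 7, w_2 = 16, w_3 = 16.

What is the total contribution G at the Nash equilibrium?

7

∂u_i/∂c_i = α_i − 1, so crew i contributes w_i if α_i > 1, else 0.
α_i > 1 for i ∈ {1}; NE contributions (7, 0, 0), G = 7.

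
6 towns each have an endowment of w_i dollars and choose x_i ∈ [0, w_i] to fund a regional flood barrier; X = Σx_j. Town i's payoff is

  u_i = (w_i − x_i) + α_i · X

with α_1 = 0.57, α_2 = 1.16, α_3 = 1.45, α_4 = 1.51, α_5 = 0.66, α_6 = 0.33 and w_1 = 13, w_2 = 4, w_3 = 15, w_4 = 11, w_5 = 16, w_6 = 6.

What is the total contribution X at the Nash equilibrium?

30

∂u_i/∂x_i = α_i − 1, so town i contributes w_i if α_i > 1, else 0.
α_i > 1 for i ∈ {2, 3, 4}; NE contributions (0, 4, 15, 11, 0, 0), X = 30.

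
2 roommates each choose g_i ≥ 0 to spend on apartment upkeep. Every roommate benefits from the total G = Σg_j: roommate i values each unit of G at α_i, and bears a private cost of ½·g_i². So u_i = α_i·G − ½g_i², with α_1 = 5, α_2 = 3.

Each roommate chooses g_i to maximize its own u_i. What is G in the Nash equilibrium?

8

Roommate i's FOC: ∂u_i/∂g_i = α_i − g_i = 0, so g_i* = α_i.
NE contributions = (5, 3); G = 8.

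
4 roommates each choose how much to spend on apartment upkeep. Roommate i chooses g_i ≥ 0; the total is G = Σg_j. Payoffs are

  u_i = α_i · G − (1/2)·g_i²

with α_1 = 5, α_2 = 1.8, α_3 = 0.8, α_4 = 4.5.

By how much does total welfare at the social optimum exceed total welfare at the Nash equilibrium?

Roommate i's FOC: ∂u_i/∂g_i = α_i − g_i = 0, so g_i* = α_i.
NE contributions = (5, 1.8, 0.8, 4.5); G = 12.1.
W^NE = (Σα)·G − ½Σα_i² = 12.1² − ½·49.13 = 121.845.
Planner sets g_i = Σα_j = 12.1 for every i, so G^SO = 4·12.1 = 48.4.
W^SO = (Σα)·G^SO − ½·4·(Σα)² = (4/2)·12.1² = 292.82.
Deadweight loss = W^SO − W^NE = 170.975.

170.975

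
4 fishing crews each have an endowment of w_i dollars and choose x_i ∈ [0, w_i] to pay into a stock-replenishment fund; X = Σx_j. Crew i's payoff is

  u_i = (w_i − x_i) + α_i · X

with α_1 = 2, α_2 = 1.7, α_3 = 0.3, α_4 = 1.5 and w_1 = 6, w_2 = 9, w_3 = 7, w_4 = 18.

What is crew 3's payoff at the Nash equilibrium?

16.9

∂u_i/∂x_i = α_i − 1, so crew i contributes w_i if α_i > 1, else 0.
α_i > 1 for i ∈ {1, 2, 4}; NE contributions (6, 9, 0, 18), X = 33.
u_3 = (7 − 0) + 0.3·33 = 16.9.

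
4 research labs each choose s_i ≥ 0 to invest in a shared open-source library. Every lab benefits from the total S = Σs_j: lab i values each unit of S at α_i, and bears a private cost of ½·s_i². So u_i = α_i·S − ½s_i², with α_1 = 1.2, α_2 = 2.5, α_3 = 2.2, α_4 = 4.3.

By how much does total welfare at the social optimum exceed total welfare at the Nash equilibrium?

Lab i's FOC: ∂u_i/∂s_i = α_i − s_i = 0, so s_i* = α_i.
NE contributions = (1.2, 2.5, 2.2, 4.3); S = 10.2.
W^NE = (Σα)·S − ½Σα_i² = 10.2² − ½·31.02 = 88.53.
Planner sets s_i = Σα_j = 10.2 for every i, so S^SO = 4·10.2 = 40.8.
W^SO = (Σα)·S^SO − ½·4·(Σα)² = (4/2)·10.2² = 208.08.
Deadweight loss = W^SO − W^NE = 119.55.

119.55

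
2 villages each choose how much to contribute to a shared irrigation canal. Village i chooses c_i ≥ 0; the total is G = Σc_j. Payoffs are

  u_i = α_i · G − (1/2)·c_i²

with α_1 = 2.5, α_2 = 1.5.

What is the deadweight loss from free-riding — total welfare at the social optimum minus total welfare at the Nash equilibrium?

4.25

Village i's FOC: ∂u_i/∂c_i = α_i − c_i = 0, so c_i* = α_i.
NE contributions = (2.5, 1.5); G = 4.
W^NE = (Σα)·G − ½Σα_i² = 4² − ½·8.5 = 11.75.
Planner sets c_i = Σα_j = 4 for every i, so G^SO = 2·4 = 8.
W^SO = (Σα)·G^SO − ½·2·(Σα)² = (2/2)·4² = 16.
Deadweight loss = W^SO − W^NE = 4.25.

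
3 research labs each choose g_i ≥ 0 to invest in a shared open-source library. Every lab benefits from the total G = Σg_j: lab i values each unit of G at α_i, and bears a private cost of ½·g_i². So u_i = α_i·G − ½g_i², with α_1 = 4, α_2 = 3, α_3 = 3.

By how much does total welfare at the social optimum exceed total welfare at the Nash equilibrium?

Lab i's FOC: ∂u_i/∂g_i = α_i − g_i = 0, so g_i* = α_i.
NE contributions = (4, 3, 3); G = 10.
W^NE = (Σα)·G − ½Σα_i² = 10² − ½·34 = 83.
Planner sets g_i = Σα_j = 10 for every i, so G^SO = 3·10 = 30.
W^SO = (Σα)·G^SO − ½·3·(Σα)² = (3/2)·10² = 150.
Deadweight loss = W^SO − W^NE = 67.

67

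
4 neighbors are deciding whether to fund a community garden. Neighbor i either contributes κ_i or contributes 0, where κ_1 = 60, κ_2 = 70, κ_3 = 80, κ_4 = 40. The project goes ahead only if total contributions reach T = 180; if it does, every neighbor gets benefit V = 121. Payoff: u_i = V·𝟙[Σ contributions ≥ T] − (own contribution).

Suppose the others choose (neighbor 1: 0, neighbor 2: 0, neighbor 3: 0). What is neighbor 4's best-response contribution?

0

Others' total = 0. Even contributing 40 gives 40 < 180: no benefit either way.
Best response: 0.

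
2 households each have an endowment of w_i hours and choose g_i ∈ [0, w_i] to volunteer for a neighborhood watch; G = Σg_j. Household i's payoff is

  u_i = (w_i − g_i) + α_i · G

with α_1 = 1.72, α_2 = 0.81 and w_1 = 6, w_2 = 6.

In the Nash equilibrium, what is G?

∂u_i/∂g_i = α_i − 1, so household i contributes w_i if α_i > 1, else 0.
α_i > 1 for i ∈ {1}; NE contributions (6, 0), G = 6.

6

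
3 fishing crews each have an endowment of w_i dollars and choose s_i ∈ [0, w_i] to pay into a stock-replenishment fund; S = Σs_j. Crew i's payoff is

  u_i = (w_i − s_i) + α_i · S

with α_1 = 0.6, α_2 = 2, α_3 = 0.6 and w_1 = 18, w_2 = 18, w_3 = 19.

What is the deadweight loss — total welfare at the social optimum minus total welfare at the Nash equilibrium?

81.4

∂u_i/∂s_i = α_i − 1, so crew i contributes w_i if α_i > 1, else 0.
α_i > 1 for i ∈ {2}; NE contributions (0, 18, 0), S = 18.
W^NE = Σw_i − S^NE + (Σα_i)·S^NE = 55 + 2.2·18 = 94.6.
Planner: ∂(Σu_j)/∂s_i = Σα_j − 1 = 2.2 > 0, so everyone contributes w_i; S^SO = 55, W^SO = 55 + 2.2·55 = 176.
Deadweight loss = 81.4.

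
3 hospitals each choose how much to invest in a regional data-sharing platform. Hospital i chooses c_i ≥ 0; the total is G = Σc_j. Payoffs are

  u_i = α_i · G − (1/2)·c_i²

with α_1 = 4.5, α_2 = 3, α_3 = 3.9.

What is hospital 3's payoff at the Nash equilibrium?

Hospital i's FOC: ∂u_i/∂c_i = α_i − c_i = 0, so c_i* = α_i.
NE contributions = (4.5, 3, 3.9); G = 11.4.
u_3 = α_3·G − ½·(c_3)² = 3.9·11.4 − ½·3.9² = 36.855.

36.855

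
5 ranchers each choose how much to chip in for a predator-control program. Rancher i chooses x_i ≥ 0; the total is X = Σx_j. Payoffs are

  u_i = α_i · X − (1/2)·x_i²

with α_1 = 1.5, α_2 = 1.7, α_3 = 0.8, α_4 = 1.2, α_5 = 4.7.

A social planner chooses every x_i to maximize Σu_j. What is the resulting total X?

49.5

Planner FOC: ∂(Σu_j)/∂x_i = (Σα_j) − x_i = 0, so x_i^SO = Σα_j = 9.9 for every i; X^SO = 49.5.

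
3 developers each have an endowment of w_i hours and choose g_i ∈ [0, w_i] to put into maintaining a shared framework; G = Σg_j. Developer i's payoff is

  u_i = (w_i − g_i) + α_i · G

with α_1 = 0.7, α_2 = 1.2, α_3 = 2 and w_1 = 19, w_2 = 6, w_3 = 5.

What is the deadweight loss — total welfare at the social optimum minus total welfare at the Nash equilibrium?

∂u_i/∂g_i = α_i − 1, so developer i contributes w_i if α_i > 1, else 0.
α_i > 1 for i ∈ {2, 3}; NE contributions (0, 6, 5), G = 11.
W^NE = Σw_i − G^NE + (Σα_i)·G^NE = 30 + 2.9·11 = 61.9.
Planner: ∂(Σu_j)/∂g_i = Σα_j − 1 = 2.9 > 0, so everyone contributes w_i; G^SO = 30, W^SO = 30 + 2.9·30 = 117.
Deadweight loss = 55.1.

55.1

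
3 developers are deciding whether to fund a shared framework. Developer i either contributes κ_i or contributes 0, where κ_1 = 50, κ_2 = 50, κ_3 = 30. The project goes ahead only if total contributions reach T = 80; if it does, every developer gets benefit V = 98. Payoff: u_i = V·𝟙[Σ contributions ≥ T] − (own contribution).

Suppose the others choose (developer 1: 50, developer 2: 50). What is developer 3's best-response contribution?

0

Others' total = 100 ≥ 80; contributing adds cost 30 for no extra benefit.
Best response: 0.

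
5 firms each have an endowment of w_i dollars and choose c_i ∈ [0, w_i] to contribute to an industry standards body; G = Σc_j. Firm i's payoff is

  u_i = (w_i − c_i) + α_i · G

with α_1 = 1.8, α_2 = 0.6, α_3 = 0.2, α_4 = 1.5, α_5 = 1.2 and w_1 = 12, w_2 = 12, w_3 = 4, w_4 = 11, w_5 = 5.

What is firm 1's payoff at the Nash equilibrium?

∂u_i/∂c_i = α_i − 1, so firm i contributes w_i if α_i > 1, else 0.
α_i > 1 for i ∈ {1, 4, 5}; NE contributions (12, 0, 0, 11, 5), G = 28.
u_1 = (12 − 12) + 1.8·28 = 50.4.

50.4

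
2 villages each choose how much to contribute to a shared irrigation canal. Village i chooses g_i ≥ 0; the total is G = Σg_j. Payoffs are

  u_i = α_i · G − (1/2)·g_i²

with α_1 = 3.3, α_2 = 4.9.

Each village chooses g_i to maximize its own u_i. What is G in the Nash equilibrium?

Village i's FOC: ∂u_i/∂g_i = α_i − g_i = 0, so g_i* = α_i.
NE contributions = (3.3, 4.9); G = 8.2.

8.2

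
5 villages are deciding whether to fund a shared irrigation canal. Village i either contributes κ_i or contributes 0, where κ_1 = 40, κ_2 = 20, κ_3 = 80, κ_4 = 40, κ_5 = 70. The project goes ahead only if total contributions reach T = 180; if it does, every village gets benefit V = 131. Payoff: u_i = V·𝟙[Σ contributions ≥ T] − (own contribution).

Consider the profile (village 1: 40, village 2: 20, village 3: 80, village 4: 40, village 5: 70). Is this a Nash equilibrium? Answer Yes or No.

No

Total = 250 ≥ 180: provided.
Village 1 (pledges 40, payoff 91): dropping to 0 → total 210, payoff 131. Profitable deviation.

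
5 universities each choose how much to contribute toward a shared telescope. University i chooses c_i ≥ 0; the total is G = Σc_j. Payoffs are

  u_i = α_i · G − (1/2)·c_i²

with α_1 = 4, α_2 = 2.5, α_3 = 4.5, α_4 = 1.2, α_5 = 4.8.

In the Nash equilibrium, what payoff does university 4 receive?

19.68

University i's FOC: ∂u_i/∂c_i = α_i − c_i = 0, so c_i* = α_i.
NE contributions = (4, 2.5, 4.5, 1.2, 4.8); G = 17.
u_4 = α_4·G − ½·(c_4)² = 1.2·17 − ½·1.2² = 19.68.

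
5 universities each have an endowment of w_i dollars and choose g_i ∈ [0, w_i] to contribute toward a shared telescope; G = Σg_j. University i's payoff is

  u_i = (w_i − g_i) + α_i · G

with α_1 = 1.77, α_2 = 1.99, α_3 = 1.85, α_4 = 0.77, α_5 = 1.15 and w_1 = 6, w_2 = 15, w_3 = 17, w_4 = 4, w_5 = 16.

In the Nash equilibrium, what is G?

∂u_i/∂g_i = α_i − 1, so university i contributes w_i if α_i > 1, else 0.
α_i > 1 for i ∈ {1, 2, 3, 5}; NE contributions (6, 15, 17, 0, 16), G = 54.

54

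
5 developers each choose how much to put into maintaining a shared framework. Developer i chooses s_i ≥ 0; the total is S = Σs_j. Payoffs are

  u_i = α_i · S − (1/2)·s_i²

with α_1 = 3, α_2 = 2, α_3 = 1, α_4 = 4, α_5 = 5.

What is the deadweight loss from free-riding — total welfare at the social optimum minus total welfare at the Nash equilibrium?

365

Developer i's FOC: ∂u_i/∂s_i = α_i − s_i = 0, so s_i* = α_i.
NE contributions = (3, 2, 1, 4, 5); S = 15.
W^NE = (Σα)·S − ½Σα_i² = 15² − ½·55 = 197.5.
Planner sets s_i = Σα_j = 15 for every i, so S^SO = 5·15 = 75.
W^SO = (Σα)·S^SO − ½·5·(Σα)² = (5/2)·15² = 562.5.
Deadweight loss = W^SO − W^NE = 365.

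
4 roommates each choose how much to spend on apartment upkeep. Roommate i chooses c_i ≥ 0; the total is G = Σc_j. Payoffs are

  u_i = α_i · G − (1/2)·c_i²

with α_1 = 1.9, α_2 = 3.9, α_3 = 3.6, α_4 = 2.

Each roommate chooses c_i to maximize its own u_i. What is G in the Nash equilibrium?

Roommate i's FOC: ∂u_i/∂c_i = α_i − c_i = 0, so c_i* = α_i.
NE contributions = (1.9, 3.9, 3.6, 2); G = 11.4.

11.4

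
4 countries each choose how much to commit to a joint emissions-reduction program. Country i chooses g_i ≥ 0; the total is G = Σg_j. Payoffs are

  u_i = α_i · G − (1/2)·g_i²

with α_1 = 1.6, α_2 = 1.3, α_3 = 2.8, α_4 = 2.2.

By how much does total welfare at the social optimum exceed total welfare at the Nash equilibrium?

Country i's FOC: ∂u_i/∂g_i = α_i − g_i = 0, so g_i* = α_i.
NE contributions = (1.6, 1.3, 2.8, 2.2); G = 7.9.
W^NE = (Σα)·G − ½Σα_i² = 7.9² − ½·16.93 = 53.945.
Planner sets g_i = Σα_j = 7.9 for every i, so G^SO = 4·7.9 = 31.6.
W^SO = (Σα)·G^SO − ½·4·(Σα)² = (4/2)·7.9² = 124.82.
Deadweight loss = W^SO − W^NE = 70.875.

70.875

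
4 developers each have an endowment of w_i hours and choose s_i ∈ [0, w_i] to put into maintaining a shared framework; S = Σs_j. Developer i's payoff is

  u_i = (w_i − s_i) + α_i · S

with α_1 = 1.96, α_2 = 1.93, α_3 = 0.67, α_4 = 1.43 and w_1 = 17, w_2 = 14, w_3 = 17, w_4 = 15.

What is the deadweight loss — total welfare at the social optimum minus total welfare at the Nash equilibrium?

∂u_i/∂s_i = α_i − 1, so developer i contributes w_i if α_i > 1, else 0.
α_i > 1 for i ∈ {1, 2, 4}; NE contributions (17, 14, 0, 15), S = 46.
W^NE = Σw_i − S^NE + (Σα_i)·S^NE = 63 + 4.99·46 = 292.54.
Planner: ∂(Σu_j)/∂s_i = Σα_j − 1 = 4.99 > 0, so everyone contributes w_i; S^SO = 63, W^SO = 63 + 4.99·63 = 377.37.
Deadweight loss = 84.83.

84.83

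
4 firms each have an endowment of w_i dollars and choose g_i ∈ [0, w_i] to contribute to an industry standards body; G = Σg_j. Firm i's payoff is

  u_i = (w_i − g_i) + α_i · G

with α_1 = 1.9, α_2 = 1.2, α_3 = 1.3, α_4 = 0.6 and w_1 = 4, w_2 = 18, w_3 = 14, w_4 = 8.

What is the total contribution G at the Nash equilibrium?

36

∂u_i/∂g_i = α_i − 1, so firm i contributes w_i if α_i > 1, else 0.
α_i > 1 for i ∈ {1, 2, 3}; NE contributions (4, 18, 14, 0), G = 36.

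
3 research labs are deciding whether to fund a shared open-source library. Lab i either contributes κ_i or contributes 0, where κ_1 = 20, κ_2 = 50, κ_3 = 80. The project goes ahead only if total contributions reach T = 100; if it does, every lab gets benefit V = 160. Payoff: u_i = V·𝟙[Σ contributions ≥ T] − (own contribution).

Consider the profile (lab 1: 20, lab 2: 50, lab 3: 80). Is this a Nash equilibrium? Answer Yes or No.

No

Total = 150 ≥ 100: provided.
Lab 1 (pledges 20, payoff 140): dropping to 0 → total 130, payoff 160. Profitable deviation.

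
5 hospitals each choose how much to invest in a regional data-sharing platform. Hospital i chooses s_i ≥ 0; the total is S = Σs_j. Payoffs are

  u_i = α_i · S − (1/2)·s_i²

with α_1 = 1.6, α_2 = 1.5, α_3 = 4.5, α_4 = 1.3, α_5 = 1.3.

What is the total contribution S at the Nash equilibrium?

Hospital i's FOC: ∂u_i/∂s_i = α_i − s_i = 0, so s_i* = α_i.
NE contributions = (1.6, 1.5, 4.5, 1.3, 1.3); S = 10.2.

10.2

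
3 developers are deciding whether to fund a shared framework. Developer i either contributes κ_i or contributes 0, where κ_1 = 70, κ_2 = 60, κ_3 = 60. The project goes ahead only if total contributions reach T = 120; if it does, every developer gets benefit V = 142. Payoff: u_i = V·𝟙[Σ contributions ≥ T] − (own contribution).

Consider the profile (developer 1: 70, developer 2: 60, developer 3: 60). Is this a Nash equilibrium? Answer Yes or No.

No

Total = 190 ≥ 120: provided.
Developer 1 (pledges 70, payoff 72): dropping to 0 → total 120, payoff 142. Profitable deviation.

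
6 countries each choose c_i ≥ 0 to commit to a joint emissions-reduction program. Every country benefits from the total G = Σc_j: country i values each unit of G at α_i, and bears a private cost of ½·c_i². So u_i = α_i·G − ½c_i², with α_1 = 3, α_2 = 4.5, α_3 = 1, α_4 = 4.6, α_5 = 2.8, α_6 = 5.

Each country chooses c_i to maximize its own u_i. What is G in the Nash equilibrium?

20.9

Country i's FOC: ∂u_i/∂c_i = α_i − c_i = 0, so c_i* = α_i.
NE contributions = (3, 4.5, 1, 4.6, 2.8, 5); G = 20.9.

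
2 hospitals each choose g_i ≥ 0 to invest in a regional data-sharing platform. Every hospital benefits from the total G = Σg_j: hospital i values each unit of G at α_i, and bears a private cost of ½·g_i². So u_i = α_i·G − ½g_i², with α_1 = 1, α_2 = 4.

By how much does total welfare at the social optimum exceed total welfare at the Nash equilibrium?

8.5

Hospital i's FOC: ∂u_i/∂g_i = α_i − g_i = 0, so g_i* = α_i.
NE contributions = (1, 4); G = 5.
W^NE = (Σα)·G − ½Σα_i² = 5² − ½·17 = 16.5.
Planner sets g_i = Σα_j = 5 for every i, so G^SO = 2·5 = 10.
W^SO = (Σα)·G^SO − ½·2·(Σα)² = (2/2)·5² = 25.
Deadweight loss = W^SO − W^NE = 8.5.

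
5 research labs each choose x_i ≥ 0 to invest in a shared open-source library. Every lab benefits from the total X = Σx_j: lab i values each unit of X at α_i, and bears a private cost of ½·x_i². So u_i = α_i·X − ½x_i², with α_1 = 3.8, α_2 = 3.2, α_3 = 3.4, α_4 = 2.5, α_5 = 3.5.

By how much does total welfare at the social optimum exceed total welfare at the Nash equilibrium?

430.81

Lab i's FOC: ∂u_i/∂x_i = α_i − x_i = 0, so x_i* = α_i.
NE contributions = (3.8, 3.2, 3.4, 2.5, 3.5); X = 16.4.
W^NE = (Σα)·X − ½Σα_i² = 16.4² − ½·54.74 = 241.59.
Planner sets x_i = Σα_j = 16.4 for every i, so X^SO = 5·16.4 = 82.
W^SO = (Σα)·X^SO − ½·5·(Σα)² = (5/2)·16.4² = 672.4.
Deadweight loss = W^SO − W^NE = 430.81.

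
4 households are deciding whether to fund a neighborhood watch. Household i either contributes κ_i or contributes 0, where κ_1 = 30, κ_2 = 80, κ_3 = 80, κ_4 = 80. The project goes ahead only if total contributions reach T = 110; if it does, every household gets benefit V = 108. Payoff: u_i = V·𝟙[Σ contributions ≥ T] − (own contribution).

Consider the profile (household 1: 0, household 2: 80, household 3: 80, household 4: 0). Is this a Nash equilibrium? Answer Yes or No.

Total = 160 ≥ 110: provided.
Household 1 (pledges 0, payoff 108): pledging 30 → total 190, payoff 78. No gain.
Household 2 (pledges 80, payoff 28): dropping to 0 → total 80, payoff 0. No gain.
Household 3 (pledges 80, payoff 28): dropping to 0 → total 80, payoff 0. No gain.
Household 4 (pledges 0, payoff 108): pledging 80 → total 240, payoff 28. No gain.

Yes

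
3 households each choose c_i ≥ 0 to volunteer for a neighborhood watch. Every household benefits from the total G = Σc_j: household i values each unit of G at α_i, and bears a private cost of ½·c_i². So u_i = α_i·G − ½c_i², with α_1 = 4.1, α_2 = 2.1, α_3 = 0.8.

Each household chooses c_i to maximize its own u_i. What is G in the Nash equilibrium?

7

Household i's FOC: ∂u_i/∂c_i = α_i − c_i = 0, so c_i* = α_i.
NE contributions = (4.1, 2.1, 0.8); G = 7.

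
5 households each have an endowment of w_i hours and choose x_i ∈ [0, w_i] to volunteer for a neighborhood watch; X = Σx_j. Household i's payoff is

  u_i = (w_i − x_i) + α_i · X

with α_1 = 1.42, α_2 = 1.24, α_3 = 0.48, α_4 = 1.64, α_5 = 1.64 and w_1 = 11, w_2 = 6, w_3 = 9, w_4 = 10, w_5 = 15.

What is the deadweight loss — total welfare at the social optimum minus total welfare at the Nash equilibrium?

∂u_i/∂x_i = α_i − 1, so household i contributes w_i if α_i > 1, else 0.
α_i > 1 for i ∈ {1, 2, 4, 5}; NE contributions (11, 6, 0, 10, 15), X = 42.
W^NE = Σw_i − X^NE + (Σα_i)·X^NE = 51 + 5.42·42 = 278.64.
Planner: ∂(Σu_j)/∂x_i = Σα_j − 1 = 5.42 > 0, so everyone contributes w_i; X^SO = 51, W^SO = 51 + 5.42·51 = 327.42.
Deadweight loss = 48.78.

48.78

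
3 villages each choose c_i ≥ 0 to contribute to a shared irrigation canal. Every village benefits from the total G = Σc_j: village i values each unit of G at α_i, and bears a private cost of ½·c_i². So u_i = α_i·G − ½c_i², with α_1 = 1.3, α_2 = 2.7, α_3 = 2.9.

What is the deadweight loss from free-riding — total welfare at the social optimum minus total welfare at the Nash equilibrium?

Village i's FOC: ∂u_i/∂c_i = α_i − c_i = 0, so c_i* = α_i.
NE contributions = (1.3, 2.7, 2.9); G = 6.9.
W^NE = (Σα)·G − ½Σα_i² = 6.9² − ½·17.39 = 38.915.
Planner sets c_i = Σα_j = 6.9 for every i, so G^SO = 3·6.9 = 20.7.
W^SO = (Σα)·G^SO − ½·3·(Σα)² = (3/2)·6.9² = 71.415.
Deadweight loss = W^SO − W^NE = 32.5.

32.5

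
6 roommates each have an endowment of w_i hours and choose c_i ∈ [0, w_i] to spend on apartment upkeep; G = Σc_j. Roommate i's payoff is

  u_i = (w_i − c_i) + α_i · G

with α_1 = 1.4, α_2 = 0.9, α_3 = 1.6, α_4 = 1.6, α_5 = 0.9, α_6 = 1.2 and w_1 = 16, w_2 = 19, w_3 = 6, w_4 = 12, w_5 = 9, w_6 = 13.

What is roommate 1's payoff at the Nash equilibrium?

65.8

∂u_i/∂c_i = α_i − 1, so roommate i contributes w_i if α_i > 1, else 0.
α_i > 1 for i ∈ {1, 3, 4, 6}; NE contributions (16, 0, 6, 12, 0, 13), G = 47.
u_1 = (16 − 16) + 1.4·47 = 65.8.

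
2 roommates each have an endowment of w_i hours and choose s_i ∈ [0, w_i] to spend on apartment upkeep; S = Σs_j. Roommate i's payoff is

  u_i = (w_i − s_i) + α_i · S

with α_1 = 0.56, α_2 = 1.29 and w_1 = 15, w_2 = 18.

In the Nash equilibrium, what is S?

18

∂u_i/∂s_i = α_i − 1, so roommate i contributes w_i if α_i > 1, else 0.
α_i > 1 for i ∈ {2}; NE contributions (0, 18), S = 18.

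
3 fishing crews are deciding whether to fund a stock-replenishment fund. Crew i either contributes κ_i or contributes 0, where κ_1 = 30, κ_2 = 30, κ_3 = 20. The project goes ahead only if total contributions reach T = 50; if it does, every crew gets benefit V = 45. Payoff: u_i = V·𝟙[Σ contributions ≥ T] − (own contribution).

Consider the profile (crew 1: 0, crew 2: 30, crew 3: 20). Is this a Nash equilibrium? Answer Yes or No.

Yes

Total = 50 ≥ 50: provided.
Crew 1 (pledges 0, payoff 45): pledging 30 → total 80, payoff 15. No gain.
Crew 2 (pledges 30, payoff 15): dropping to 0 → total 20, payoff 0. No gain.
Crew 3 (pledges 20, payoff 25): dropping to 0 → total 30, payoff 0. No gain.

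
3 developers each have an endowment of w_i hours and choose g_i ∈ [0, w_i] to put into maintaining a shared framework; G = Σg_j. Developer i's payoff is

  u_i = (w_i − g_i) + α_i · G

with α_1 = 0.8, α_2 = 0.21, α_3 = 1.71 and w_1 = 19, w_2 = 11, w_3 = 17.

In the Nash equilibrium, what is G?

17

∂u_i/∂g_i = α_i − 1, so developer i contributes w_i if α_i > 1, else 0.
α_i > 1 for i ∈ {3}; NE contributions (0, 0, 17), G = 17.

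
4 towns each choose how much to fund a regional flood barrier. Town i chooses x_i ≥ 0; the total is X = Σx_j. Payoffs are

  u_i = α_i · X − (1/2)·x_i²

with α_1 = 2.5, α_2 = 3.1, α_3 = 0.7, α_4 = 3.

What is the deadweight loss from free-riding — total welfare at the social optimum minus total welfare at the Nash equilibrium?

Town i's FOC: ∂u_i/∂x_i = α_i − x_i = 0, so x_i* = α_i.
NE contributions = (2.5, 3.1, 0.7, 3); X = 9.3.
W^NE = (Σα)·X − ½Σα_i² = 9.3² − ½·25.35 = 73.815.
Planner sets x_i = Σα_j = 9.3 for every i, so X^SO = 4·9.3 = 37.2.
W^SO = (Σα)·X^SO − ½·4·(Σα)² = (4/2)·9.3² = 172.98.
Deadweight loss = W^SO − W^NE = 99.165.

99.165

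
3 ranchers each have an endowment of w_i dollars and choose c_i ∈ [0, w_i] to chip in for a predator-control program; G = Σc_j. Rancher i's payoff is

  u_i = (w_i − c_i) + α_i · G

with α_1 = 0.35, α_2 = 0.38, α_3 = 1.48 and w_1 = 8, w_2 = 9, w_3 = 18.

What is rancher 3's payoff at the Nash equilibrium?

26.64

∂u_i/∂c_i = α_i − 1, so rancher i contributes w_i if α_i > 1, else 0.
α_i > 1 for i ∈ {3}; NE contributions (0, 0, 18), G = 18.
u_3 = (18 − 18) + 1.48·18 = 26.64.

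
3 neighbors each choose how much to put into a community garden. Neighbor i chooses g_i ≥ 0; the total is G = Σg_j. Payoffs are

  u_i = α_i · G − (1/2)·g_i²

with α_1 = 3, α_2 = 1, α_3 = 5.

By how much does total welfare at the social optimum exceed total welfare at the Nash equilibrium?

Neighbor i's FOC: ∂u_i/∂g_i = α_i − g_i = 0, so g_i* = α_i.
NE contributions = (3, 1, 5); G = 9.
W^NE = (Σα)·G − ½Σα_i² = 9² − ½·35 = 63.5.
Planner sets g_i = Σα_j = 9 for every i, so G^SO = 3·9 = 27.
W^SO = (Σα)·G^SO − ½·3·(Σα)² = (3/2)·9² = 121.5.
Deadweight loss = W^SO − W^NE = 58.

58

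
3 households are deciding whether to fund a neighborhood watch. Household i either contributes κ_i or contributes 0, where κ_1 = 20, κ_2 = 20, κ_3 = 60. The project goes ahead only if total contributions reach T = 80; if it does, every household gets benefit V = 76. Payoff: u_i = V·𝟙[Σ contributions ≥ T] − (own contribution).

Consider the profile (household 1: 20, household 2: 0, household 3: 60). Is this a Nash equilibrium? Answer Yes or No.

Yes

Total = 80 ≥ 80: provided.
Household 1 (pledges 20, payoff 56): dropping to 0 → total 60, payoff 0. No gain.
Household 2 (pledges 0, payoff 76): pledging 20 → total 100, payoff 56. No gain.
Household 3 (pledges 60, payoff 16): dropping to 0 → total 20, payoff 0. No gain.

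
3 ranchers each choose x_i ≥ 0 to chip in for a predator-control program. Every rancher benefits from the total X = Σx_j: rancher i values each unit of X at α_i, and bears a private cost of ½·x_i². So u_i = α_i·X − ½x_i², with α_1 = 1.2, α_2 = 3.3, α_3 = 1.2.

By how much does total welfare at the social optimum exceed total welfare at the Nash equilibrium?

Rancher i's FOC: ∂u_i/∂x_i = α_i − x_i = 0, so x_i* = α_i.
NE contributions = (1.2, 3.3, 1.2); X = 5.7.
W^NE = (Σα)·X − ½Σα_i² = 5.7² − ½·13.77 = 25.605.
Planner sets x_i = Σα_j = 5.7 for every i, so X^SO = 3·5.7 = 17.1.
W^SO = (Σα)·X^SO − ½·3·(Σα)² = (3/2)·5.7² = 48.735.
Deadweight loss = W^SO − W^NE = 23.13.

23.13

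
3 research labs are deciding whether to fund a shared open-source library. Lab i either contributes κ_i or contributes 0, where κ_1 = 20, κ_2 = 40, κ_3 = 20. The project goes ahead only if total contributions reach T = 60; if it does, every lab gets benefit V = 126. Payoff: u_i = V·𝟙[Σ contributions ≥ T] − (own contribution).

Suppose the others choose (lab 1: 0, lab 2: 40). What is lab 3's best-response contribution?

Others' total = 40. Contributing 20 brings total to 60 ≥ 60: gain V − κ_3 = 106.
Best response: 20.

20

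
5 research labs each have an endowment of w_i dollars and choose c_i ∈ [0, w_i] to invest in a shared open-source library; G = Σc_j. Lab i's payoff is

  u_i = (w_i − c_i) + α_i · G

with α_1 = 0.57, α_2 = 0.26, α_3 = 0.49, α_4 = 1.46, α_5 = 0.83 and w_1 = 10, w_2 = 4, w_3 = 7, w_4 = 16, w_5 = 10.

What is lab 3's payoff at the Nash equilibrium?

∂u_i/∂c_i = α_i − 1, so lab i contributes w_i if α_i > 1, else 0.
α_i > 1 for i ∈ {4}; NE contributions (0, 0, 0, 16, 0), G = 16.
u_3 = (7 − 0) + 0.49·16 = 14.84.

14.84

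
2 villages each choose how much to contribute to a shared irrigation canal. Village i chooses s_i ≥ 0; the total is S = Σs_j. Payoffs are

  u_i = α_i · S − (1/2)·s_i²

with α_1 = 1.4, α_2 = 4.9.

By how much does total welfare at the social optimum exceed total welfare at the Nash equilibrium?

12.985

Village i's FOC: ∂u_i/∂s_i = α_i − s_i = 0, so s_i* = α_i.
NE contributions = (1.4, 4.9); S = 6.3.
W^NE = (Σα)·S − ½Σα_i² = 6.3² − ½·25.97 = 26.705.
Planner sets s_i = Σα_j = 6.3 for every i, so S^SO = 2·6.3 = 12.6.
W^SO = (Σα)·S^SO − ½·2·(Σα)² = (2/2)·6.3² = 39.69.
Deadweight loss = W^SO − W^NE = 12.985.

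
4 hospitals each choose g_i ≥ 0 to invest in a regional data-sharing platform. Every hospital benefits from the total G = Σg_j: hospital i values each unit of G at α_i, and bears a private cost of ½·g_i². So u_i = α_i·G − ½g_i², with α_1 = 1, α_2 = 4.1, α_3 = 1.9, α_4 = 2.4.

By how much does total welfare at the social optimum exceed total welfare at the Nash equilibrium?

Hospital i's FOC: ∂u_i/∂g_i = α_i − g_i = 0, so g_i* = α_i.
NE contributions = (1, 4.1, 1.9, 2.4); G = 9.4.
W^NE = (Σα)·G − ½Σα_i² = 9.4² − ½·27.18 = 74.77.
Planner sets g_i = Σα_j = 9.4 for every i, so G^SO = 4·9.4 = 37.6.
W^SO = (Σα)·G^SO − ½·4·(Σα)² = (4/2)·9.4² = 176.72.
Deadweight loss = W^SO − W^NE = 101.95.

101.95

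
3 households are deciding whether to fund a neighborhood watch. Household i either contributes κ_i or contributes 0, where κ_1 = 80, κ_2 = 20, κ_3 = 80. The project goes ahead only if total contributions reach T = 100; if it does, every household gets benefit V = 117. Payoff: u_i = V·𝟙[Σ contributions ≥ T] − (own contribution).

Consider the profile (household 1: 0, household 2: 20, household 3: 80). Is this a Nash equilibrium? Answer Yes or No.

Total = 100 ≥ 100: provided.
Household 1 (pledges 0, payoff 117): pledging 80 → total 180, payoff 37. No gain.
Household 2 (pledges 20, payoff 97): dropping to 0 → total 80, payoff 0. No gain.
Household 3 (pledges 80, payoff 37): dropping to 0 → total 20, payoff 0. No gain.

Yes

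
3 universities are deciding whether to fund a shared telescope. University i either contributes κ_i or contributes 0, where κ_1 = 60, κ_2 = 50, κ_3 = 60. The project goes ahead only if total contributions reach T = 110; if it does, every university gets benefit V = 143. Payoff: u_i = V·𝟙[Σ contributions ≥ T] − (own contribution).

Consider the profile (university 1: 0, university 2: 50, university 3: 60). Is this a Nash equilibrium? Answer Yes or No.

Yes

Total = 110 ≥ 110: provided.
University 1 (pledges 0, payoff 143): pledging 60 → total 170, payoff 83. No gain.
University 2 (pledges 50, payoff 93): dropping to 0 → total 60, payoff 0. No gain.
University 3 (pledges 60, payoff 83): dropping to 0 → total 50, payoff 0. No gain.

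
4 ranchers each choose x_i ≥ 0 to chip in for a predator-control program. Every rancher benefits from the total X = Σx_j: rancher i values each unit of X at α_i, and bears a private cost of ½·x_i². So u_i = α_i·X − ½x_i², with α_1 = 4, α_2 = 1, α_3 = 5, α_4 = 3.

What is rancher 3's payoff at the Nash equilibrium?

Rancher i's FOC: ∂u_i/∂x_i = α_i − x_i = 0, so x_i* = α_i.
NE contributions = (4, 1, 5, 3); X = 13.
u_3 = α_3·X − ½·(x_3)² = 5·13 − ½·5² = 52.5.

52.5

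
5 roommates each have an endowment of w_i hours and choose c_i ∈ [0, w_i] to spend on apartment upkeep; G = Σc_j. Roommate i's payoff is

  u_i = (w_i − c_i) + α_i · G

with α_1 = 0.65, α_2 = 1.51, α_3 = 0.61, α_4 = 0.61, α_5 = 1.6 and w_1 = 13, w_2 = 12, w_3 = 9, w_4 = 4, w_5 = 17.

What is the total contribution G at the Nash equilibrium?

29

∂u_i/∂c_i = α_i − 1, so roommate i contributes w_i if α_i > 1, else 0.
α_i > 1 for i ∈ {2, 5}; NE contributions (0, 12, 0, 0, 17), G = 29.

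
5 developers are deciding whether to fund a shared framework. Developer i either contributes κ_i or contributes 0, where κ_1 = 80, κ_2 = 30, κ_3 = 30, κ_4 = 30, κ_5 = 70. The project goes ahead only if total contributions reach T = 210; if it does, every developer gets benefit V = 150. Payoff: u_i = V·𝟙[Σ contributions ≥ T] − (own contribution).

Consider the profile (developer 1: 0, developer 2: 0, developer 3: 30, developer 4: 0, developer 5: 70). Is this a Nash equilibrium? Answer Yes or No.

Total = 100 < 210: not provided.
Developer 1 (pledges 0, payoff 0): pledging 80 → total 180, payoff -80. No gain.
Developer 2 (pledges 0, payoff 0): pledging 30 → total 130, payoff -30. No gain.
Developer 3 (pledges 30, payoff -30): dropping to 0 → total 70, payoff 0. Profitable deviation.

No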